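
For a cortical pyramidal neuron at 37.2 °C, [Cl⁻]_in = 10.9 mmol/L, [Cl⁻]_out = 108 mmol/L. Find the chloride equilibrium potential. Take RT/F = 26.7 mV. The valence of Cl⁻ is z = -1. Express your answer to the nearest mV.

E = (26.7/z) · ln([Cl⁻]_out/[Cl⁻]_in) with z = -1.
For an anion, dividing by z = -1 reverses the sign.
= (26.7/-1) · ln(108/10.9) = -26.70 · ln(9.908)
= -26.70 · (2.2934) = -61.23 mV

-61 mV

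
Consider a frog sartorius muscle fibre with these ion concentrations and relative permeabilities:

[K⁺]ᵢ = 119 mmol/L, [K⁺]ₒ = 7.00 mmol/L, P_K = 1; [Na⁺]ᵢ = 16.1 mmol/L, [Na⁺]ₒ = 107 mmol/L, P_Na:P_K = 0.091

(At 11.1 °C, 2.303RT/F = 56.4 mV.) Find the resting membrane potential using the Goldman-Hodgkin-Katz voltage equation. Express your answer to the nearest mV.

-48 mV

Vm = 56.4 · log₁₀[(Σ P·[cation]ₒ + Σ P·[anion]ᵢ) / (Σ P·[cation]ᵢ + Σ P·[anion]ₒ)]
Numerator = 1×7.00 + 0.091×107 = 16.74
Denominator = 1×119 + 0.091×16.1 = 120.5
Vm = 56.4 · log₁₀(0.13894) = 56.4 × (-0.8572) = -48.35 mV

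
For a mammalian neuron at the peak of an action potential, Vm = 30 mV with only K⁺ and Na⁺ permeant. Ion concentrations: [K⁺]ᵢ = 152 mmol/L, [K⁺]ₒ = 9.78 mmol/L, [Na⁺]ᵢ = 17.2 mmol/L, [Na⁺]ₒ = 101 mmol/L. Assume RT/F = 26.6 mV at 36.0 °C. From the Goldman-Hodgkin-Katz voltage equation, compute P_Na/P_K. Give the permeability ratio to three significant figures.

9.60

Let α = P_Na/P_K. GHK: Vm = 26.6·ln[(Kₒ + α·Naₒ)/(Kᵢ + α·Naᵢ)].
e^(Vm/26.6) = e^(30.0/26.6) = 3.0889
So 3.0889·(Kᵢ + α·Naᵢ) = Kₒ + α·Naₒ → α = (3.0889·152.0 − 9.78) / (101.0 − 3.0889·17.2)
α = (469.5 − 9.78) / (101.0 − 53.13) = 459.7/47.87 = 9.604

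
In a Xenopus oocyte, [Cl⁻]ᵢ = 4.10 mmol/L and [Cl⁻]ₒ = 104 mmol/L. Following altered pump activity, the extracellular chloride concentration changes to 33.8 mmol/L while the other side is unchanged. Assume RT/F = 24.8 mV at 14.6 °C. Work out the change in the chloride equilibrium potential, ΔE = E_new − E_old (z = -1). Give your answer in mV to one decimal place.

E_old = (24.8/-1)·ln(104/4.10) = -80.19 mV
E_new = (24.8/-1)·ln(33.8/4.10) = -52.31 mV
ΔE = -52.31 − (-80.19) = 27.87 mV

27.9 mV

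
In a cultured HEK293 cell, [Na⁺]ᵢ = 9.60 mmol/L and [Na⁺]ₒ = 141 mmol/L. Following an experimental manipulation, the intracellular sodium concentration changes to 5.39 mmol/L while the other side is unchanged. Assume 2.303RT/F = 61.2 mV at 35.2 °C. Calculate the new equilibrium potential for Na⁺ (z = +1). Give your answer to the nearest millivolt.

87 mV

After the shift: [Na⁺]_out = 141, [Na⁺]_in = 5.39 mmol/L.
E_new = (61.2/1)·log₁₀(141/5.39) = 61.20 · (1.4176) = 86.76 mV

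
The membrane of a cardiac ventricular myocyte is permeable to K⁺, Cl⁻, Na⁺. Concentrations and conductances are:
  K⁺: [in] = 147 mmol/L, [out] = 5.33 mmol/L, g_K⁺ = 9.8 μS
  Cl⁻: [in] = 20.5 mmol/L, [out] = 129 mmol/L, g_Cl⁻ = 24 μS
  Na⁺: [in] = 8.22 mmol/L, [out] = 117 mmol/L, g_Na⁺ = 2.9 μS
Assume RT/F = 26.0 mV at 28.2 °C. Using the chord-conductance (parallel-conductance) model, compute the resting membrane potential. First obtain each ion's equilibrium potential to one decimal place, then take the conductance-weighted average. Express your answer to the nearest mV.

-49 mV

E_K⁺ = (26.0/1)·ln(5.33/147) = -86.2 mV
E_Cl⁻ = (26.0/-1)·ln(129/20.5) = -47.8 mV
E_Na⁺ = (26.0/1)·ln(117/8.22) = 69.0 mV
Vm = (Σ gᵢEᵢ)/(Σ gᵢ) = (9.8·-86.2 + 24·-47.8 + 2.9·69.0) / (9.8 + 24 + 2.9)
= -1791.86 / 36.7 = -48.82 mV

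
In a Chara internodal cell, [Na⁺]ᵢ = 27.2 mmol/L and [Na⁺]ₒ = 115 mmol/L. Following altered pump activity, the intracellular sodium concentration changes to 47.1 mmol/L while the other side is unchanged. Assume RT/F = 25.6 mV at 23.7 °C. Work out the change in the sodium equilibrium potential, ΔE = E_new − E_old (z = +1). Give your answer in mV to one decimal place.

E_old = (25.6/1)·ln(115/27.2) = 36.91 mV
E_new = (25.6/1)·ln(115/47.1) = 22.85 mV
ΔE = 22.85 − (36.91) = -14.06 mV

-14.1 mV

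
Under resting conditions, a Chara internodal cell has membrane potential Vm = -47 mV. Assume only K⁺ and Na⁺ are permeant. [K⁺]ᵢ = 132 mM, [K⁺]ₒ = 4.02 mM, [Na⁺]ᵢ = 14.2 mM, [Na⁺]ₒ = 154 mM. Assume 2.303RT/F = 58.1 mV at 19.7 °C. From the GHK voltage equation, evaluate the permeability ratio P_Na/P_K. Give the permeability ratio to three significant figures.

0.109

Let α = P_Na/P_K. GHK: Vm = 58.1·log₁₀[(Kₒ + α·Naₒ)/(Kᵢ + α·Naᵢ)].
10^(Vm/58.1) = 10^(-47.0/58.1) = 0.15526
So 0.15526·(Kᵢ + α·Naᵢ) = Kₒ + α·Naₒ → α = (0.15526·132.0 − 4.02) / (154.0 − 0.15526·14.2)
α = (20.49 − 4.02) / (154.0 − 2.205) = 16.47/151.8 = 0.1085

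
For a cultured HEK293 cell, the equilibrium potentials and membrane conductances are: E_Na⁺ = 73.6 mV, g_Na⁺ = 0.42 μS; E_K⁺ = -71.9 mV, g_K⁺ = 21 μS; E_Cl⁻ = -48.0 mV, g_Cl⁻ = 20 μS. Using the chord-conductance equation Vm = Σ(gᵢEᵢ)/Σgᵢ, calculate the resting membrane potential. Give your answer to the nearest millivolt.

Σ gᵢEᵢ = 0.42·(73.6) + 21·(-71.9) + 20·(-48.0) = -2438.99
Σ gᵢ = 0.42 + 21 + 20 = 41.42
Vm = -2438.99 / 41.42 = -58.88 mV

-59 mV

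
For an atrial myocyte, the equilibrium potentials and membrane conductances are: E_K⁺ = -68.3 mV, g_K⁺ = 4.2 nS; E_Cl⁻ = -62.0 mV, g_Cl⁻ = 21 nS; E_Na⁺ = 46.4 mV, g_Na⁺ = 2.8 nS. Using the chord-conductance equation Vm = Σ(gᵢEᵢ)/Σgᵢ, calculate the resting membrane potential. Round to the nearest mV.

Σ gᵢEᵢ = 4.2·(-68.3) + 21·(-62.0) + 2.8·(46.4) = -1458.94
Σ gᵢ = 4.2 + 21 + 2.8 = 28
Vm = -1458.94 / 28 = -52.11 mV

-52 mV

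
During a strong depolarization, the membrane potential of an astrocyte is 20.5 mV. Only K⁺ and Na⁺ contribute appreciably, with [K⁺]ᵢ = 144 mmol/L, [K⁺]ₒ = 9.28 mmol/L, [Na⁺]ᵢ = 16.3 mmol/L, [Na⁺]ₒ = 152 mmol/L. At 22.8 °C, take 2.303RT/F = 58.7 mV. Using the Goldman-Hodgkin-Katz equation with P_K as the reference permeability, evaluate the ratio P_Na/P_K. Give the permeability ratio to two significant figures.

Let α = P_Na/P_K. GHK: Vm = 58.7·log₁₀[(Kₒ + α·Naₒ)/(Kᵢ + α·Naᵢ)].
10^(Vm/58.7) = 10^(20.5/58.7) = 2.2348
So 2.2348·(Kᵢ + α·Naᵢ) = Kₒ + α·Naₒ → α = (2.2348·144.0 − 9.28) / (152.0 − 2.2348·16.3)
α = (321.8 − 9.28) / (152.0 − 36.43) = 312.5/115.6 = 2.704

2.7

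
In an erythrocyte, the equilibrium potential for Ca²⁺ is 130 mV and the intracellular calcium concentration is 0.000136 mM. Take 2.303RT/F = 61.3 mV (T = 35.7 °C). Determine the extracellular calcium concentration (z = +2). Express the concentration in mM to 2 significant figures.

2.4 mM

Nernst: E = (61.3/2) · log₁₀([out]/[in]), so log₁₀([out]/[in]) = 130.0 × 2 / 61.3 = 4.2414.
[out]/[in] = 10^(4.2414) = 1.744e+04.
[out] = 1.744e+04 × 0.000136 = 2.371 mM.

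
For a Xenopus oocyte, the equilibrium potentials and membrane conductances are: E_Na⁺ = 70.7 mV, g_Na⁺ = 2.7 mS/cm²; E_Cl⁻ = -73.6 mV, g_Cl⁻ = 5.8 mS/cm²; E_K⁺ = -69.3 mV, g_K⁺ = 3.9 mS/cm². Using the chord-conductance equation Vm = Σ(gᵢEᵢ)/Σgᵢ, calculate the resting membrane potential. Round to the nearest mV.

Σ gᵢEᵢ = 2.7·(70.7) + 5.8·(-73.6) + 3.9·(-69.3) = -506.26
Σ gᵢ = 2.7 + 5.8 + 3.9 = 12.4
Vm = -506.26 / 12.4 = -40.83 mV

-41 mV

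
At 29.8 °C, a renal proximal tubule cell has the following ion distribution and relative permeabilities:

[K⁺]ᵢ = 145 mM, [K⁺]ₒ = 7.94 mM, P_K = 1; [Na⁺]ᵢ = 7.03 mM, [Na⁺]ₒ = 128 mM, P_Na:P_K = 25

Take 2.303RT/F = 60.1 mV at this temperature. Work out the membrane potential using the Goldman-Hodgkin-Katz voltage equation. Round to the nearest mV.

60 mV

Vm = 60.1 · log₁₀[(Σ P·[cation]ₒ + Σ P·[anion]ᵢ) / (Σ P·[cation]ᵢ + Σ P·[anion]ₒ)]
Numerator = 1×7.94 + 25×128 = 3208
Denominator = 1×145 + 25×7.03 = 320.8
Vm = 60.1 · log₁₀(10.001) = 60.1 × (1.0001) = 60.10 mV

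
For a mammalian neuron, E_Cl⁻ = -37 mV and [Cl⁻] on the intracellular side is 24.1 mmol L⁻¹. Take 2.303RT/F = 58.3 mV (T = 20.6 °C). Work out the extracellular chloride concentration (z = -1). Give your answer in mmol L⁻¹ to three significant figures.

Nernst: E = (58.3/-1) · log₁₀([out]/[in]), so log₁₀([out]/[in]) = -37.0 × -1 / 58.3 = 0.6346.
[out]/[in] = 10^(0.6346) = 4.312.
[out] = 4.312 × 24.1 = 103.9 mmol L⁻¹.

104 mmol L⁻¹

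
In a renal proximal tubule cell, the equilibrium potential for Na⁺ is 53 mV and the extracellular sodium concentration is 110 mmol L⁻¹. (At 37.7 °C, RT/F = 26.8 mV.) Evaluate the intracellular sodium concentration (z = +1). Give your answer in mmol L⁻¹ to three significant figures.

Nernst: E = (26.8/1) · ln([out]/[in]), so ln([out]/[in]) = 53.0 × 1 / 26.8 = 1.9776.
[out]/[in] = e^(1.9776) = 7.225.
[in] = 110 / 7.225 = 15.22 mmol L⁻¹.

15.2 mmol L⁻¹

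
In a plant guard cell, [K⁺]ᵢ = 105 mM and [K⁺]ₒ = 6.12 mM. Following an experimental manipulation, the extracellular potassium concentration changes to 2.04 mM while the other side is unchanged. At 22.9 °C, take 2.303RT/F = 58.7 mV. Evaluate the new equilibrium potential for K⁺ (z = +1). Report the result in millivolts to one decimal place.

After the shift: [K⁺]_out = 2.04, [K⁺]_in = 105 mM.
E_new = (58.7/1)·log₁₀(2.04/105) = 58.70 · (-1.7116) = -100.47 mV

-100.5 mV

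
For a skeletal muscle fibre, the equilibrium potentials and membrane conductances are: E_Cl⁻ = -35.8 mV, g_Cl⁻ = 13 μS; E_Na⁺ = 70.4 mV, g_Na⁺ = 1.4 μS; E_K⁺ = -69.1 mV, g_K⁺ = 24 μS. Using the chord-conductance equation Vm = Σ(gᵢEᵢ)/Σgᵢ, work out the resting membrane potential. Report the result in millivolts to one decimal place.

Σ gᵢEᵢ = 13·(-35.8) + 1.4·(70.4) + 24·(-69.1) = -2025.24
Σ gᵢ = 13 + 1.4 + 24 = 38.4
Vm = -2025.24 / 38.4 = -52.74 mV

-52.7 mV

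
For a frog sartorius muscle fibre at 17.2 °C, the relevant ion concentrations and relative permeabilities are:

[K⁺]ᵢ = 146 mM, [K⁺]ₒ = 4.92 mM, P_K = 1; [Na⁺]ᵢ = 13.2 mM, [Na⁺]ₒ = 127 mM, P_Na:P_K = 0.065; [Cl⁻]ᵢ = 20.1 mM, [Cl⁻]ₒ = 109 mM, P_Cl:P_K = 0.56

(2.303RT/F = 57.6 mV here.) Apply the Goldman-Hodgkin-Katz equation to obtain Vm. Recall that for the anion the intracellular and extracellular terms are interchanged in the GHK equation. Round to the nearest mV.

Vm = 57.6 · log₁₀[(Σ P·[cation]ₒ + Σ P·[anion]ᵢ) / (Σ P·[cation]ᵢ + Σ P·[anion]ₒ)]
Numerator = 1×4.92 + 0.065×127 + 0.56×20.1 = 24.43
Denominator = 1×146 + 0.065×13.2 + 0.56×109 = 207.9
Vm = 57.6 · log₁₀(0.11751) = 57.6 × (-0.9299) = -53.56 mV

-54 mV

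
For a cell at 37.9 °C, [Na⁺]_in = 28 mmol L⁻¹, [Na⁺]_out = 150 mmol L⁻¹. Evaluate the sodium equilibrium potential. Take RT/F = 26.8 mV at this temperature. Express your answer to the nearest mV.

E = (26.8/z) · ln([Na⁺]_out/[Na⁺]_in) with z = +1.
= (26.8/1) · ln(150/28) = 26.80 · ln(5.357)
= 26.80 · (1.6784) = 44.98 mV

45 mV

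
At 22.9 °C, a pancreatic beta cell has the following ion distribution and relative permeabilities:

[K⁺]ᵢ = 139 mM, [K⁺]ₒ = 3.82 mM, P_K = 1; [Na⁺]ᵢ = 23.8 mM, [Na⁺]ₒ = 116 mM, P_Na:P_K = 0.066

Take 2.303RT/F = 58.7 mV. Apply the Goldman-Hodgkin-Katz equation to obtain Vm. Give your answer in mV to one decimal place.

-63.9 mV

Vm = 58.7 · log₁₀[(Σ P·[cation]ₒ + Σ P·[anion]ᵢ) / (Σ P·[cation]ᵢ + Σ P·[anion]ₒ)]
Numerator = 1×3.82 + 0.066×116 = 11.48
Denominator = 1×139 + 0.066×23.8 = 140.6
Vm = 58.7 · log₁₀(0.081639) = 58.7 × (-1.0881) = -63.87 mV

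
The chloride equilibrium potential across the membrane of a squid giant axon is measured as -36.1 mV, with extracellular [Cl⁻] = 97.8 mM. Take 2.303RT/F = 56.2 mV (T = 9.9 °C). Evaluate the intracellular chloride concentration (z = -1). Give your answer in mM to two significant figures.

22 mM

Nernst: E = (56.2/-1) · log₁₀([out]/[in]), so log₁₀([out]/[in]) = -36.1 × -1 / 56.2 = 0.6423.
[out]/[in] = 10^(0.6423) = 4.389.
[in] = 97.8 / 4.389 = 22.28 mM.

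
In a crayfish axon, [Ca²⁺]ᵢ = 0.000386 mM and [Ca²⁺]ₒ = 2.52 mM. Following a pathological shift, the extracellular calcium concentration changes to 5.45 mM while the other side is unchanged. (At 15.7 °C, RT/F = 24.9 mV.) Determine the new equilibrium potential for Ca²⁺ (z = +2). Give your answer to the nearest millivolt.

119 mV

After the shift: [Ca²⁺]_out = 5.45, [Ca²⁺]_in = 0.000386 mM.
E_new = (24.9/2)·ln(5.45/0.000386) = 12.45 · (9.5553) = 118.96 mV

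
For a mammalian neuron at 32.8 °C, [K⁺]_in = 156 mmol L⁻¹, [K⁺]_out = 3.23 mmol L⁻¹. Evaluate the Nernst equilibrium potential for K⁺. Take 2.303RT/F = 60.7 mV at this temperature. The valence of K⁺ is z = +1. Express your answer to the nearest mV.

-102 mV

E = (60.7/z) · log₁₀([K⁺]_out/[K⁺]_in) with z = +1.
= (60.7/1) · log₁₀(3.23/156) = 60.70 · log₁₀(0.02071)
= 60.70 · (-1.6839) = -102.21 mV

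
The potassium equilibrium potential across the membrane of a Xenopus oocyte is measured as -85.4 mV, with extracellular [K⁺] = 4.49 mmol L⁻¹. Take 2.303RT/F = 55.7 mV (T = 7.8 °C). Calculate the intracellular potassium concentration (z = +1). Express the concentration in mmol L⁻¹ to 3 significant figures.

Nernst: E = (55.7/1) · log₁₀([out]/[in]), so log₁₀([out]/[in]) = -85.4 × 1 / 55.7 = -1.5332.
[out]/[in] = 10^(-1.5332) = 0.02929.
[in] = 4.49 / 0.02929 = 153.3 mmol L⁻¹.

153 mmol L⁻¹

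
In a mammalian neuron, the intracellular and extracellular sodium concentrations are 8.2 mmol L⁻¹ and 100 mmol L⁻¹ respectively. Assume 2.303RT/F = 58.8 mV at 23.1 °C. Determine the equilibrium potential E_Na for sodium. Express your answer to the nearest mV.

E = (58.8/z) · log₁₀([Na⁺]_out/[Na⁺]_in) with z = +1.
= (58.8/1) · log₁₀(100/8.2) = 58.80 · log₁₀(12.2)
= 58.80 · (1.0862) = 63.87 mV

64 mV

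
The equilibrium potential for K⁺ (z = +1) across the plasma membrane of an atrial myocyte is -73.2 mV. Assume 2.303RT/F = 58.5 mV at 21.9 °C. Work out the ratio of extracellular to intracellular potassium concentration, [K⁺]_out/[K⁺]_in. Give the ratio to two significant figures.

0.056

log₁₀([out]/[in]) = E·z/(58.5) = -73.2 × 1 / 58.5 = -1.2513
[out]/[in] = 10^(-1.2513) = 0.05607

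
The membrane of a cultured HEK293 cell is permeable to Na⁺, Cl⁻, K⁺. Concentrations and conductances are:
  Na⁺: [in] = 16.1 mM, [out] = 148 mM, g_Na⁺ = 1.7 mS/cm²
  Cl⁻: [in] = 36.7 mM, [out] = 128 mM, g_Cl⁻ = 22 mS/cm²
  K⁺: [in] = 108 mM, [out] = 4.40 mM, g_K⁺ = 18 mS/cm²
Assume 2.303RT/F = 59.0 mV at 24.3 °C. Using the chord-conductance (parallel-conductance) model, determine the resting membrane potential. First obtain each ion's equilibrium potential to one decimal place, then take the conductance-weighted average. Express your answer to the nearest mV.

-50 mV

E_Na⁺ = (59.0/1)·log₁₀(148/16.1) = 56.8 mV
E_Cl⁻ = (59.0/-1)·log₁₀(128/36.7) = -32.0 mV
E_K⁺ = (59.0/1)·log₁₀(4.40/108) = -82.0 mV
Vm = (Σ gᵢEᵢ)/(Σ gᵢ) = (1.7·56.8 + 22·-32.0 + 18·-82.0) / (1.7 + 22 + 18)
= -2083.44 / 41.7 = -49.96 mV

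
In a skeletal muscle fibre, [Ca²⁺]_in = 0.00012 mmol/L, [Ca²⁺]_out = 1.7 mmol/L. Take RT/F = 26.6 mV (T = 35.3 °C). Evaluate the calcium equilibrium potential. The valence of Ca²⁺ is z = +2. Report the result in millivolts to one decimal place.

E = (26.6/z) · ln([Ca²⁺]_out/[Ca²⁺]_in) with z = +2.
= (26.6/2) · ln(1.7/0.00012) = 13.30 · ln(1.417e+04)
= 13.30 · (9.5586) = 127.13 mV

127.1 mV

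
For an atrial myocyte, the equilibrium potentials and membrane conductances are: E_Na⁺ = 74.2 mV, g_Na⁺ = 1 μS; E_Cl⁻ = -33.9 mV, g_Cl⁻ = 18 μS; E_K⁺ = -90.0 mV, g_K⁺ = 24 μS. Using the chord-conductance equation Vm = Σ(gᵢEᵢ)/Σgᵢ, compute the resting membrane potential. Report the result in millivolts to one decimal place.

-62.7 mV

Σ gᵢEᵢ = 1·(74.2) + 18·(-33.9) + 24·(-90.0) = -2696.00
Σ gᵢ = 1 + 18 + 24 = 43
Vm = -2696.00 / 43 = -62.70 mV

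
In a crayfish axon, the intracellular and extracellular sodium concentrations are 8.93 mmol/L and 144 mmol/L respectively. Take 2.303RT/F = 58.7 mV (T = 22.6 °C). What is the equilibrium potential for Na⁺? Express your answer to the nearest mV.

E = (58.7/z) · log₁₀([Na⁺]_out/[Na⁺]_in) with z = +1.
= (58.7/1) · log₁₀(144/8.93) = 58.70 · log₁₀(16.13)
= 58.70 · (1.2075) = 70.88 mV

71 mV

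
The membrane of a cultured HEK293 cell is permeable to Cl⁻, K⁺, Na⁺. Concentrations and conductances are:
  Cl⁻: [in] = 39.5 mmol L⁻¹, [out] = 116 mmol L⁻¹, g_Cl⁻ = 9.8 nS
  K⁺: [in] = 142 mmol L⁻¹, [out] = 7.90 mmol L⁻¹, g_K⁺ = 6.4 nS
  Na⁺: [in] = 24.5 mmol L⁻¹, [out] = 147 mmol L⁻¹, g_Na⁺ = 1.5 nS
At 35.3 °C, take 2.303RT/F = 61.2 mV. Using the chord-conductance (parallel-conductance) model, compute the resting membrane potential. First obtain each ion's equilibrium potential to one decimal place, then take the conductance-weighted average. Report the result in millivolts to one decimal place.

E_Cl⁻ = (61.2/-1)·log₁₀(116/39.5) = -28.6 mV
E_K⁺ = (61.2/1)·log₁₀(7.90/142) = -76.8 mV
E_Na⁺ = (61.2/1)·log₁₀(147/24.5) = 47.6 mV
Vm = (Σ gᵢEᵢ)/(Σ gᵢ) = (9.8·-28.6 + 6.4·-76.8 + 1.5·47.6) / (9.8 + 6.4 + 1.5)
= -700.40 / 17.7 = -39.57 mV

-39.6 mV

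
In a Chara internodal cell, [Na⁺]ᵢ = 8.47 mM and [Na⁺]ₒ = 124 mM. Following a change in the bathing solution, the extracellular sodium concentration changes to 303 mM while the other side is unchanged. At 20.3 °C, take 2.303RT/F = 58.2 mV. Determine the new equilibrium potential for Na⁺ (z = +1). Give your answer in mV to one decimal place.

After the shift: [Na⁺]_out = 303, [Na⁺]_in = 8.47 mM.
E_new = (58.2/1)·log₁₀(303/8.47) = 58.20 · (1.5536) = 90.42 mV

90.4 mV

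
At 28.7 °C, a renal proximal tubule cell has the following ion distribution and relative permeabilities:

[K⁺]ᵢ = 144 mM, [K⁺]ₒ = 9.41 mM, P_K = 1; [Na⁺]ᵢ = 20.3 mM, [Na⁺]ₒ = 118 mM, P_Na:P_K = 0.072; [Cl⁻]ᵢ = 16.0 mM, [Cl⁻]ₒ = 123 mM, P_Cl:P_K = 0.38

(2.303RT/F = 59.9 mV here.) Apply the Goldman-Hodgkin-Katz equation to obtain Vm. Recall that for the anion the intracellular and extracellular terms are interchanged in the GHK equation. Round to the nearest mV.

Vm = 59.9 · log₁₀[(Σ P·[cation]ₒ + Σ P·[anion]ᵢ) / (Σ P·[cation]ᵢ + Σ P·[anion]ₒ)]
Numerator = 1×9.41 + 0.072×118 + 0.38×16.0 = 23.99
Denominator = 1×144 + 0.072×20.3 + 0.38×123 = 192.2
Vm = 59.9 · log₁₀(0.1248) = 59.9 × (-0.9038) = -54.14 mV

-54 mV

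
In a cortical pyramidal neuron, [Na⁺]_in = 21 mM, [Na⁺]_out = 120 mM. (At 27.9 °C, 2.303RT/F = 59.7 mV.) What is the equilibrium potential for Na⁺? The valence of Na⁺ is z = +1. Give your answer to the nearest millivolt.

45 mV

E = (59.7/z) · log₁₀([Na⁺]_out/[Na⁺]_in) with z = +1.
= (59.7/1) · log₁₀(120/21) = 59.70 · log₁₀(5.714)
= 59.70 · (0.7570) = 45.19 mV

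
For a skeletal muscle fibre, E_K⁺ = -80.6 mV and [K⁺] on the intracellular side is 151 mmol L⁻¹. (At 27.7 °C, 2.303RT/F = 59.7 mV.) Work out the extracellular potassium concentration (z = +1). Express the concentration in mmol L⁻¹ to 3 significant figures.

6.74 mmol L⁻¹

Nernst: E = (59.7/1) · log₁₀([out]/[in]), so log₁₀([out]/[in]) = -80.6 × 1 / 59.7 = -1.3501.
[out]/[in] = 10^(-1.3501) = 0.04466.
[out] = 0.04466 × 151 = 6.744 mmol L⁻¹.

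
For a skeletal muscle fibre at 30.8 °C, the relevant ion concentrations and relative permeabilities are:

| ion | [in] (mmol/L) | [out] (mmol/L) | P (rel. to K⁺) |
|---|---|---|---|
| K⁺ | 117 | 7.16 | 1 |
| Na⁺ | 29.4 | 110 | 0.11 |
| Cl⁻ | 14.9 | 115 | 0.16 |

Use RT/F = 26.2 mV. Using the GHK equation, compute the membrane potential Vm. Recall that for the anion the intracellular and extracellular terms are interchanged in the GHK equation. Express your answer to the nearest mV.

Vm = 26.2 · ln[(Σ P·[cation]ₒ + Σ P·[anion]ᵢ) / (Σ P·[cation]ᵢ + Σ P·[anion]ₒ)]
Numerator = 1×7.16 + 0.11×110 + 0.16×14.9 = 21.64
Denominator = 1×117 + 0.11×29.4 + 0.16×115 = 138.6
Vm = 26.2 · ln(0.15612) = 26.2 × (-1.8571) = -48.66 mV

-49 mV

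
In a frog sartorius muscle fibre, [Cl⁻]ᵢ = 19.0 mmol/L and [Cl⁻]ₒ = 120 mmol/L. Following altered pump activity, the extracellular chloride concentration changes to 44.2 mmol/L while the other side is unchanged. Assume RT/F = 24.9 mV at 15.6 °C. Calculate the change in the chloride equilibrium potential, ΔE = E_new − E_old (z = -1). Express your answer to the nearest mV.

E_old = (24.9/-1)·ln(120/19.0) = -45.89 mV
E_new = (24.9/-1)·ln(44.2/19.0) = -21.02 mV
ΔE = -21.02 − (-45.89) = 24.87 mV

25 mV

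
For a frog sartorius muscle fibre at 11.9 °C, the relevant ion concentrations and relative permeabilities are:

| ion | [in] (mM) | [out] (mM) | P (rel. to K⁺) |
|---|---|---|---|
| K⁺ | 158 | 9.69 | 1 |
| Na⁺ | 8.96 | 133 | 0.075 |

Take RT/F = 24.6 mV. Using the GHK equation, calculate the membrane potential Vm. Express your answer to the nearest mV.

-51 mV

Vm = 24.6 · ln[(Σ P·[cation]ₒ + Σ P·[anion]ᵢ) / (Σ P·[cation]ᵢ + Σ P·[anion]ₒ)]
Numerator = 1×9.69 + 0.075×133 = 19.66
Denominator = 1×158 + 0.075×8.96 = 158.7
Vm = 24.6 · ln(0.12393) = 24.6 × (-2.0880) = -51.36 mV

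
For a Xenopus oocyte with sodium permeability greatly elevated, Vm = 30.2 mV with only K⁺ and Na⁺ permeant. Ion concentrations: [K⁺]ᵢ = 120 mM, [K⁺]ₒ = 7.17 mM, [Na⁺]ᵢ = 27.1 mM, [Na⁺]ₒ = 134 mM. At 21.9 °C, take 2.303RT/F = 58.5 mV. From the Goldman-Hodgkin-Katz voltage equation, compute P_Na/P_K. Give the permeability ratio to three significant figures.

Let α = P_Na/P_K. GHK: Vm = 58.5·log₁₀[(Kₒ + α·Naₒ)/(Kᵢ + α·Naᵢ)].
10^(Vm/58.5) = 10^(30.2/58.5) = 3.2828
So 3.2828·(Kᵢ + α·Naᵢ) = Kₒ + α·Naₒ → α = (3.2828·120.0 − 7.17) / (134.0 − 3.2828·27.1)
α = (393.9 − 7.17) / (134.0 − 88.96) = 386.8/45.04 = 8.588

8.59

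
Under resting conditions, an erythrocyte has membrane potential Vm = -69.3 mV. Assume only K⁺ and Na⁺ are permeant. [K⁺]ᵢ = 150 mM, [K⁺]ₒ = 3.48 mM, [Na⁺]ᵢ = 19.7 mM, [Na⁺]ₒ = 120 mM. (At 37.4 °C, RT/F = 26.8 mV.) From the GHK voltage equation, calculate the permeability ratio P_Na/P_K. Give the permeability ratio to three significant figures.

Let α = P_Na/P_K. GHK: Vm = 26.8·ln[(Kₒ + α·Naₒ)/(Kᵢ + α·Naᵢ)].
e^(Vm/26.8) = e^(-69.3/26.8) = 0.075334
So 0.075334·(Kᵢ + α·Naᵢ) = Kₒ + α·Naₒ → α = (0.075334·150.0 − 3.48) / (120.0 − 0.075334·19.7)
α = (11.3 − 3.48) / (120.0 − 1.484) = 7.82/118.5 = 0.06598

0.0660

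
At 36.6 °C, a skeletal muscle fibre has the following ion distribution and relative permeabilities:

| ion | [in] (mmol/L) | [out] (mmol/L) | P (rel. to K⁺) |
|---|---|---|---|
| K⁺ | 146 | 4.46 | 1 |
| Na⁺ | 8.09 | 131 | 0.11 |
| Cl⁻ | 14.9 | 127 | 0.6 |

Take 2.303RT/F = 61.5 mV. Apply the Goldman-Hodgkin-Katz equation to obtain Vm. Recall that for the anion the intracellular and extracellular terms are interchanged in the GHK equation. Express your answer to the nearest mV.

Vm = 61.5 · log₁₀[(Σ P·[cation]ₒ + Σ P·[anion]ᵢ) / (Σ P·[cation]ᵢ + Σ P·[anion]ₒ)]
Numerator = 1×4.46 + 0.11×131 + 0.6×14.9 = 27.81
Denominator = 1×146 + 0.11×8.09 + 0.6×127 = 223.1
Vm = 61.5 · log₁₀(0.12466) = 61.5 × (-0.9043) = -55.61 mV

-56 mV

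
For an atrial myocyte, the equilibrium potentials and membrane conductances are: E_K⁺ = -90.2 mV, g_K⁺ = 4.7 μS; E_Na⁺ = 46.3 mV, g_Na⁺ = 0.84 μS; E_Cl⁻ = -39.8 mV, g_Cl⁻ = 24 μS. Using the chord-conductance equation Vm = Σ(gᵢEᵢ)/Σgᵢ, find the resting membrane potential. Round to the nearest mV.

-45 mV

Σ gᵢEᵢ = 4.7·(-90.2) + 0.84·(46.3) + 24·(-39.8) = -1340.25
Σ gᵢ = 4.7 + 0.84 + 24 = 29.54
Vm = -1340.25 / 29.54 = -45.37 mV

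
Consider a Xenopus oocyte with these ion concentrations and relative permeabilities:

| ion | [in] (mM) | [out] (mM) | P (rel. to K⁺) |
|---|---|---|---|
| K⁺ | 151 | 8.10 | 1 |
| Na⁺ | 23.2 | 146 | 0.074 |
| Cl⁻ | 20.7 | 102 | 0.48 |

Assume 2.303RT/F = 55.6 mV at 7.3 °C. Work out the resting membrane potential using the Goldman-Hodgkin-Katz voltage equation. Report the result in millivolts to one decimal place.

-47.0 mV

Vm = 55.6 · log₁₀[(Σ P·[cation]ₒ + Σ P·[anion]ᵢ) / (Σ P·[cation]ᵢ + Σ P·[anion]ₒ)]
Numerator = 1×8.10 + 0.074×146 + 0.48×20.7 = 28.84
Denominator = 1×151 + 0.074×23.2 + 0.48×102 = 201.7
Vm = 55.6 · log₁₀(0.143) = 55.6 × (-0.8447) = -46.96 mV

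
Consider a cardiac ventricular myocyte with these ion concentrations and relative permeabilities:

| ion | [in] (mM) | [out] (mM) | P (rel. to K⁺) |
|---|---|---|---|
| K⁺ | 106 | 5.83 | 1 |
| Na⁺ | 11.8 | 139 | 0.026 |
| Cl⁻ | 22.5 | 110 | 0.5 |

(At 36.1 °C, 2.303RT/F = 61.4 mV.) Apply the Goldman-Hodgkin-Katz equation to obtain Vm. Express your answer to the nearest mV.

-55 mV

Vm = 61.4 · log₁₀[(Σ P·[cation]ₒ + Σ P·[anion]ᵢ) / (Σ P·[cation]ᵢ + Σ P·[anion]ₒ)]
Numerator = 1×5.83 + 0.026×139 + 0.5×22.5 = 20.69
Denominator = 1×106 + 0.026×11.8 + 0.5×110 = 161.3
Vm = 61.4 · log₁₀(0.12829) = 61.4 × (-0.8918) = -54.76 mV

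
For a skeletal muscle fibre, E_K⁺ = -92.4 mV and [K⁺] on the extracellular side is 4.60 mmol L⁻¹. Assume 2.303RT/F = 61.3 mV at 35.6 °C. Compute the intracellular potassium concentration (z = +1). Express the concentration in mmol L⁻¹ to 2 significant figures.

150 mmol L⁻¹

Nernst: E = (61.3/1) · log₁₀([out]/[in]), so log₁₀([out]/[in]) = -92.4 × 1 / 61.3 = -1.5073.
[out]/[in] = 10^(-1.5073) = 0.03109.
[in] = 4.60 / 0.03109 = 147.9 mmol L⁻¹.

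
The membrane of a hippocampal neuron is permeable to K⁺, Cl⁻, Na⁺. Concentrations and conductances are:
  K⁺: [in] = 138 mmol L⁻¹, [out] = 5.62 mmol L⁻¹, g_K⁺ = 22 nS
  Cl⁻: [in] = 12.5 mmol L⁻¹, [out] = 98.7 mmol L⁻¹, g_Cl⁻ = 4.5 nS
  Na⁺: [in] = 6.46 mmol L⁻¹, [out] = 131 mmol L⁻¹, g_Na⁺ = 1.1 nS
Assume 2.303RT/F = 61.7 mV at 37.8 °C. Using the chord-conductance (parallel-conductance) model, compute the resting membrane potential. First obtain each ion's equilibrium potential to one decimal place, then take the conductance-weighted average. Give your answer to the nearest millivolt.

-74 mV

E_K⁺ = (61.7/1)·log₁₀(5.62/138) = -85.8 mV
E_Cl⁻ = (61.7/-1)·log₁₀(98.7/12.5) = -55.4 mV
E_Na⁺ = (61.7/1)·log₁₀(131/6.46) = 80.6 mV
Vm = (Σ gᵢEᵢ)/(Σ gᵢ) = (22·-85.8 + 4.5·-55.4 + 1.1·80.6) / (22 + 4.5 + 1.1)
= -2048.24 / 27.6 = -74.21 mV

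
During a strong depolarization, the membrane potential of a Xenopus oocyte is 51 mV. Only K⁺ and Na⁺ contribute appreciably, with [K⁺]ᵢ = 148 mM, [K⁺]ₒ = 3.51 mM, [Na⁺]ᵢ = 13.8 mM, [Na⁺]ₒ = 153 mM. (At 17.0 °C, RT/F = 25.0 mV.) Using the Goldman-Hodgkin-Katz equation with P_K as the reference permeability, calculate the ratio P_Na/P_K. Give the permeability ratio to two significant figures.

Let α = P_Na/P_K. GHK: Vm = 25.0·ln[(Kₒ + α·Naₒ)/(Kᵢ + α·Naᵢ)].
e^(Vm/25.0) = e^(51.0/25.0) = 7.6906
So 7.6906·(Kᵢ + α·Naᵢ) = Kₒ + α·Naₒ → α = (7.6906·148.0 − 3.51) / (153.0 − 7.6906·13.8)
α = (1138 − 3.51) / (153.0 − 106.1) = 1135/46.87 = 24.21

24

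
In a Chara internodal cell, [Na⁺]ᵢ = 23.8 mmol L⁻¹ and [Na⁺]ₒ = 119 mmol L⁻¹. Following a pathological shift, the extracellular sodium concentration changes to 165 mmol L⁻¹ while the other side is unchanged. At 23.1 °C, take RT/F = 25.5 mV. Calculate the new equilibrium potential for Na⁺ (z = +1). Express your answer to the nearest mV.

49 mV

After the shift: [Na⁺]_out = 165, [Na⁺]_in = 23.8 mmol L⁻¹.
E_new = (25.5/1)·ln(165/23.8) = 25.50 · (1.9363) = 49.37 mV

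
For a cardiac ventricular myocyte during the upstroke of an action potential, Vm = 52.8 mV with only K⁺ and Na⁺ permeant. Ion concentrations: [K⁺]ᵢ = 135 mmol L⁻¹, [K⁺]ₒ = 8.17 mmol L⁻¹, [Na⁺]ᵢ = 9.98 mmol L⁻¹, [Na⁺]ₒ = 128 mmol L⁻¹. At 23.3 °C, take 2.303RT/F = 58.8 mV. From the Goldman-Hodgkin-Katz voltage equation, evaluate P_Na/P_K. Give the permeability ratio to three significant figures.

Let α = P_Na/P_K. GHK: Vm = 58.8·log₁₀[(Kₒ + α·Naₒ)/(Kᵢ + α·Naᵢ)].
10^(Vm/58.8) = 10^(52.8/58.8) = 7.906
So 7.906·(Kᵢ + α·Naᵢ) = Kₒ + α·Naₒ → α = (7.906·135.0 − 8.17) / (128.0 − 7.906·9.98)
α = (1067 − 8.17) / (128.0 − 78.9) = 1059/49.1 = 21.57

21.6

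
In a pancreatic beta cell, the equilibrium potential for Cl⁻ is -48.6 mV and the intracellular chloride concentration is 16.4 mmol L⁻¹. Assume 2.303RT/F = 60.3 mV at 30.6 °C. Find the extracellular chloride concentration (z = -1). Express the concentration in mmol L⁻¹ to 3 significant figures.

Nernst: E = (60.3/-1) · log₁₀([out]/[in]), so log₁₀([out]/[in]) = -48.6 × -1 / 60.3 = 0.8060.
[out]/[in] = 10^(0.8060) = 6.397.
[out] = 6.397 × 16.4 = 104.9 mmol L⁻¹.

105 mmol L⁻¹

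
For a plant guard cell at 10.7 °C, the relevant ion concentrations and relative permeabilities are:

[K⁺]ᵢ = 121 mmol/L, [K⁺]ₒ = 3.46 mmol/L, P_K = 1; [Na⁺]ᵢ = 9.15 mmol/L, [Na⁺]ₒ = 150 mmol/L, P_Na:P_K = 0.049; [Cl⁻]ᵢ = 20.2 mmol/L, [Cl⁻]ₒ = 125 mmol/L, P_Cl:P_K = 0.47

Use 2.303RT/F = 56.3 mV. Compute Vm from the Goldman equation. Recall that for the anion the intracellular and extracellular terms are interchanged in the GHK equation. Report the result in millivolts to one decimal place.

Vm = 56.3 · log₁₀[(Σ P·[cation]ₒ + Σ P·[anion]ᵢ) / (Σ P·[cation]ᵢ + Σ P·[anion]ₒ)]
Numerator = 1×3.46 + 0.049×150 + 0.47×20.2 = 20.3
Denominator = 1×121 + 0.049×9.15 + 0.47×125 = 180.2
Vm = 56.3 · log₁₀(0.11268) = 56.3 × (-0.9482) = -53.38 mV

-53.4 mV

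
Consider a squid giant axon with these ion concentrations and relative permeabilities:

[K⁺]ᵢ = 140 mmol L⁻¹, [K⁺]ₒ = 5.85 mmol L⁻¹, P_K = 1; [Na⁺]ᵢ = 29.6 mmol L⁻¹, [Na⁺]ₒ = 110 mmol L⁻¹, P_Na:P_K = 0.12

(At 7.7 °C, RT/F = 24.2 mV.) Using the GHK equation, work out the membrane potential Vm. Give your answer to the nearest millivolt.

-49 mV

Vm = 24.2 · ln[(Σ P·[cation]ₒ + Σ P·[anion]ᵢ) / (Σ P·[cation]ᵢ + Σ P·[anion]ₒ)]
Numerator = 1×5.85 + 0.12×110 = 19.05
Denominator = 1×140 + 0.12×29.6 = 143.6
Vm = 24.2 · ln(0.1327) = 24.2 × (-2.0196) = -48.88 mV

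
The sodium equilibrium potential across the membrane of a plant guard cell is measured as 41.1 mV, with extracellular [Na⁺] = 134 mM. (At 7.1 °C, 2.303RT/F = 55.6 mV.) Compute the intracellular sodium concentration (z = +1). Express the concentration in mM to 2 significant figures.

24 mM

Nernst: E = (55.6/1) · log₁₀([out]/[in]), so log₁₀([out]/[in]) = 41.1 × 1 / 55.6 = 0.7392.
[out]/[in] = 10^(0.7392) = 5.485.
[in] = 134 / 5.485 = 24.43 mM.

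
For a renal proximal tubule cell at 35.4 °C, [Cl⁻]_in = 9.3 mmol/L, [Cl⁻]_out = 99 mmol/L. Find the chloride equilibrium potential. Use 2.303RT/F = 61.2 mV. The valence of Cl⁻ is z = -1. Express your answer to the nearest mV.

-63 mV

E = (61.2/z) · log₁₀([Cl⁻]_out/[Cl⁻]_in) with z = -1.
For an anion, dividing by z = -1 reverses the sign.
= (61.2/-1) · log₁₀(99/9.3) = -61.20 · log₁₀(10.65)
= -61.20 · (1.0272) = -62.86 mV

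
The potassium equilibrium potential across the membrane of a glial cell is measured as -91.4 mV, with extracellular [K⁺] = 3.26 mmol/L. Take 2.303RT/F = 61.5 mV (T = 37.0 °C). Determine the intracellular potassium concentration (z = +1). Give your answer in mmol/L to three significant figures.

Nernst: E = (61.5/1) · log₁₀([out]/[in]), so log₁₀([out]/[in]) = -91.4 × 1 / 61.5 = -1.4862.
[out]/[in] = 10^(-1.4862) = 0.03265.
[in] = 3.26 / 0.03265 = 99.86 mmol/L.

99.9 mmol/L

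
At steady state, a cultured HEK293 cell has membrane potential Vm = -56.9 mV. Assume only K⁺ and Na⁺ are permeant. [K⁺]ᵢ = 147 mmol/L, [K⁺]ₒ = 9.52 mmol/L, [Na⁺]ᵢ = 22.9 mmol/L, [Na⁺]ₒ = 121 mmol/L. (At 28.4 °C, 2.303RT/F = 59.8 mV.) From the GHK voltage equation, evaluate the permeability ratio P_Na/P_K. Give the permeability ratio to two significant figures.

Let α = P_Na/P_K. GHK: Vm = 59.8·log₁₀[(Kₒ + α·Naₒ)/(Kᵢ + α·Naᵢ)].
10^(Vm/59.8) = 10^(-56.9/59.8) = 0.11181
So 0.11181·(Kᵢ + α·Naᵢ) = Kₒ + α·Naₒ → α = (0.11181·147.0 − 9.52) / (121.0 − 0.11181·22.9)
α = (16.44 − 9.52) / (121.0 − 2.561) = 6.917/118.4 = 0.0584

0.058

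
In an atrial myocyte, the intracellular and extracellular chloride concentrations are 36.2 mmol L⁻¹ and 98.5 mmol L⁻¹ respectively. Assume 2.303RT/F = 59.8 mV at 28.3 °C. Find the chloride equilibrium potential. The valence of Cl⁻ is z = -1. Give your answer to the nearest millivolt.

E = (59.8/z) · log₁₀([Cl⁻]_out/[Cl⁻]_in) with z = -1.
For an anion, dividing by z = -1 reverses the sign.
= (59.8/-1) · log₁₀(98.5/36.2) = -59.80 · log₁₀(2.721)
= -59.80 · (0.4347) = -26.00 mV

-26 mV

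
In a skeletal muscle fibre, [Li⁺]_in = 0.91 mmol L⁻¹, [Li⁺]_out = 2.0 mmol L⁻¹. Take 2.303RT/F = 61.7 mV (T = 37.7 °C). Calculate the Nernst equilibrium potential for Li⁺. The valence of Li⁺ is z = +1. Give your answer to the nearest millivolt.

21 mV

E = (61.7/z) · log₁₀([Li⁺]_out/[Li⁺]_in) with z = +1.
= (61.7/1) · log₁₀(2.0/0.91) = 61.70 · log₁₀(2.198)
= 61.70 · (0.3420) = 21.10 mV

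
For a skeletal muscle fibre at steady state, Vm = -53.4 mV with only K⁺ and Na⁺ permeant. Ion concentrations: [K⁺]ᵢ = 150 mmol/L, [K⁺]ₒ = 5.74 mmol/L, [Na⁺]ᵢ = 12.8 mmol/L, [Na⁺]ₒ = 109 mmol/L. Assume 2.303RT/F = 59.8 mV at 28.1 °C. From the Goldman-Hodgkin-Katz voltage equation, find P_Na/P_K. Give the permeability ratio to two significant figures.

0.13

Let α = P_Na/P_K. GHK: Vm = 59.8·log₁₀[(Kₒ + α·Naₒ)/(Kᵢ + α·Naᵢ)].
10^(Vm/59.8) = 10^(-53.4/59.8) = 0.12795
So 0.12795·(Kᵢ + α·Naᵢ) = Kₒ + α·Naₒ → α = (0.12795·150.0 − 5.74) / (109.0 − 0.12795·12.8)
α = (19.19 − 5.74) / (109.0 − 1.638) = 13.45/107.4 = 0.1253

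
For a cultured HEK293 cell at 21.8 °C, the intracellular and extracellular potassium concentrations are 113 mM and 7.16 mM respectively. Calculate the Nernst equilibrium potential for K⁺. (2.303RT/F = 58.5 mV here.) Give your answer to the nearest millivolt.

-70 mV

E = (58.5/z) · log₁₀([K⁺]_out/[K⁺]_in) with z = +1.
= (58.5/1) · log₁₀(7.16/113) = 58.50 · log₁₀(0.06336)
= 58.50 · (-1.1982) = -70.09 mV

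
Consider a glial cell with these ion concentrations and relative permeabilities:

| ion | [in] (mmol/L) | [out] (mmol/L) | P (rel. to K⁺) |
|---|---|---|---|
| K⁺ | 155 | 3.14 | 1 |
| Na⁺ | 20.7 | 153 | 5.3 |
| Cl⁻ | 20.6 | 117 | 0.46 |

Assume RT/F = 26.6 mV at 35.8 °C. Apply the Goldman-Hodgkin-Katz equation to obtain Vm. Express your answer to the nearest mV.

25 mV

Vm = 26.6 · ln[(Σ P·[cation]ₒ + Σ P·[anion]ᵢ) / (Σ P·[cation]ᵢ + Σ P·[anion]ₒ)]
Numerator = 1×3.14 + 5.3×153 + 0.46×20.6 = 823.5
Denominator = 1×155 + 5.3×20.7 + 0.46×117 = 318.5
Vm = 26.6 · ln(2.5854) = 26.6 × (0.9499) = 25.27 mV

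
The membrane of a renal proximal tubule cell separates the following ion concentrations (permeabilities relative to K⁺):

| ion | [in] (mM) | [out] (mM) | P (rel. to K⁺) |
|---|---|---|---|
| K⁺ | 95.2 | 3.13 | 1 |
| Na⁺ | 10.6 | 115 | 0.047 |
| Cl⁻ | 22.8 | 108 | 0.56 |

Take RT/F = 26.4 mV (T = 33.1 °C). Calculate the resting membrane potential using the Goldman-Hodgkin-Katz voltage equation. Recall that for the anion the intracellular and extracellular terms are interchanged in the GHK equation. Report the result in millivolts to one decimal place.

Vm = 26.4 · ln[(Σ P·[cation]ₒ + Σ P·[anion]ᵢ) / (Σ P·[cation]ᵢ + Σ P·[anion]ₒ)]
Numerator = 1×3.13 + 0.047×115 + 0.56×22.8 = 21.3
Denominator = 1×95.2 + 0.047×10.6 + 0.56×108 = 156.2
Vm = 26.4 · ln(0.1364) = 26.4 × (-1.9921) = -52.59 mV

-52.6 mV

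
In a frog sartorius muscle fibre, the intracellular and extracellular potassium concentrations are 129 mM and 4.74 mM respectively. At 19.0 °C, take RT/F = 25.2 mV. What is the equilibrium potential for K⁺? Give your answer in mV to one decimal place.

E = (25.2/z) · ln([K⁺]_out/[K⁺]_in) with z = +1.
= (25.2/1) · ln(4.74/129) = 25.20 · ln(0.03674)
= 25.20 · (-3.3038) = -83.26 mV

-83.3 mV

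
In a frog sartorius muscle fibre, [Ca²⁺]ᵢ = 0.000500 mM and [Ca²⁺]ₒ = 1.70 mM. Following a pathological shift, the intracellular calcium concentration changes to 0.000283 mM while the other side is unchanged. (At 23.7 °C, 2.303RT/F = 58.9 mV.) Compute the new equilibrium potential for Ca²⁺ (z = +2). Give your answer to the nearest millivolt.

111 mV

After the shift: [Ca²⁺]_out = 1.70, [Ca²⁺]_in = 0.000283 mM.
E_new = (58.9/2)·log₁₀(1.70/0.000283) = 29.45 · (3.7787) = 111.28 mV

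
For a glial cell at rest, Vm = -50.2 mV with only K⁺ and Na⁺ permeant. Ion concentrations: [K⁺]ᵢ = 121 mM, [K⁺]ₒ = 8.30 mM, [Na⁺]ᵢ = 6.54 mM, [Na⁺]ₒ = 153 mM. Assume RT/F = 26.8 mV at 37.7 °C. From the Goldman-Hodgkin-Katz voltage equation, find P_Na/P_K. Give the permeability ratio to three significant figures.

0.0677

Let α = P_Na/P_K. GHK: Vm = 26.8·ln[(Kₒ + α·Naₒ)/(Kᵢ + α·Naᵢ)].
e^(Vm/26.8) = e^(-50.2/26.8) = 0.15364
So 0.15364·(Kᵢ + α·Naᵢ) = Kₒ + α·Naₒ → α = (0.15364·121.0 − 8.3) / (153.0 − 0.15364·6.54)
α = (18.59 − 8.3) / (153.0 − 1.005) = 10.29/152 = 0.0677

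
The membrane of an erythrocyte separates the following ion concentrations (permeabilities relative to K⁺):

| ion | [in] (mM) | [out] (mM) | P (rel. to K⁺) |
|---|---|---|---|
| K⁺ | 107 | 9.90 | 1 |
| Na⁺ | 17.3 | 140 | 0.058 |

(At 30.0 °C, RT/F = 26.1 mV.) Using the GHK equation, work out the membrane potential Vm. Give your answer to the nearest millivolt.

-47 mV

Vm = 26.1 · ln[(Σ P·[cation]ₒ + Σ P·[anion]ᵢ) / (Σ P·[cation]ᵢ + Σ P·[anion]ₒ)]
Numerator = 1×9.90 + 0.058×140 = 18.02
Denominator = 1×107 + 0.058×17.3 = 108
Vm = 26.1 · ln(0.16685) = 26.1 × (-1.7907) = -46.74 mV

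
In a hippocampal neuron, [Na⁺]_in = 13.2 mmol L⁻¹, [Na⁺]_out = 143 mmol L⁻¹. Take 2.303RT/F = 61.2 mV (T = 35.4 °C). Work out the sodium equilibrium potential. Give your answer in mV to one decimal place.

63.3 mV

E = (61.2/z) · log₁₀([Na⁺]_out/[Na⁺]_in) with z = +1.
= (61.2/1) · log₁₀(143/13.2) = 61.20 · log₁₀(10.83)
= 61.20 · (1.0348) = 63.33 mV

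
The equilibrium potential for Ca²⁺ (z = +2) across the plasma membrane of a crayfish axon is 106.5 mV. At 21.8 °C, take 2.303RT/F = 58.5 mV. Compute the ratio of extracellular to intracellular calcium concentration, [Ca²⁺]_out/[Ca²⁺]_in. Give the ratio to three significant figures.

4380

log₁₀([out]/[in]) = E·z/(58.5) = 106.5 × 2 / 58.5 = 3.6410
[out]/[in] = 10^(3.6410) = 4375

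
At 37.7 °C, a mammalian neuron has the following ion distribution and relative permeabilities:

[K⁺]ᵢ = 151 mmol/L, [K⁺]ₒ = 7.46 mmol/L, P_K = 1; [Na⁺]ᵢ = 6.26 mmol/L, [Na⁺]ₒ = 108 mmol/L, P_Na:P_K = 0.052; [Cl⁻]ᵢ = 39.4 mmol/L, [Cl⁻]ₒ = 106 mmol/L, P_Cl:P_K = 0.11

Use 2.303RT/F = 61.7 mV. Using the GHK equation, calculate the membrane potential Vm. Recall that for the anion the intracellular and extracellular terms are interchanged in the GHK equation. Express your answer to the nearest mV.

Vm = 61.7 · log₁₀[(Σ P·[cation]ₒ + Σ P·[anion]ᵢ) / (Σ P·[cation]ᵢ + Σ P·[anion]ₒ)]
Numerator = 1×7.46 + 0.052×108 + 0.11×39.4 = 17.41
Denominator = 1×151 + 0.052×6.26 + 0.11×106 = 163
Vm = 61.7 · log₁₀(0.10682) = 61.7 × (-0.9714) = -59.93 mV

-60 mV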